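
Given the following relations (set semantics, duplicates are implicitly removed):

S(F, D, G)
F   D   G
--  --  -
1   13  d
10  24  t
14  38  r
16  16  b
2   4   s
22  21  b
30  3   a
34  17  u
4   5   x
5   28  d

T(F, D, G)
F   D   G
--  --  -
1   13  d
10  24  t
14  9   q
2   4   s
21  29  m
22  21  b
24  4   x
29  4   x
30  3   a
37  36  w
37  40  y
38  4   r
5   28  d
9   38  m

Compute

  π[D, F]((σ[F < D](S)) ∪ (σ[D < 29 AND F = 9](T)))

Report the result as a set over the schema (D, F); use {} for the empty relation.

Apply σ_{F < D}; surviving tuples: {(1, 13, d), (10, 24, t), (14, 38, r), (2, 4, s), (4, 5, x), (5, 28, d)}
Apply σ_{D < 29 AND F = 9}; surviving tuples: {}
Taking the union: {(1, 13, d), (10, 24, t), (14, 38, r), (2, 4, s), (4, 5, x), (5, 28, d)}
Keep only column(s) D, F: {(13, 1), (24, 10), (28, 5), (38, 14), (4, 2), (5, 4)}

{(13, 1), (24, 10), (28, 5), (38, 14), (4, 2), (5, 4)}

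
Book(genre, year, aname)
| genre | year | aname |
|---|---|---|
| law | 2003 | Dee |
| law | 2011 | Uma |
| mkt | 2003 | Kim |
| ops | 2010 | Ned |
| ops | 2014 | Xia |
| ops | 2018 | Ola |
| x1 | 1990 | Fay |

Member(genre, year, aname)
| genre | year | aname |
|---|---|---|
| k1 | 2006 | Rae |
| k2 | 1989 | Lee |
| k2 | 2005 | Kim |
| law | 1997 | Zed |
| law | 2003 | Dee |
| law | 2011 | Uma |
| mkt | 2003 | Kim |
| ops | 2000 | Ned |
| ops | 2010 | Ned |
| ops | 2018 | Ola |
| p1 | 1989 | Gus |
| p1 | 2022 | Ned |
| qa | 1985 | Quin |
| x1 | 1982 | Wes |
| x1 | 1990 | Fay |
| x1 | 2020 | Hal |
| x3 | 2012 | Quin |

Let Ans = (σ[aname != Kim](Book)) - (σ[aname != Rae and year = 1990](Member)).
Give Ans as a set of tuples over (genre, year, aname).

{(law, 2003, Dee), (law, 2011, Uma), (ops, 2010, Ned), (ops, 2014, Xia), (ops, 2018, Ola)}

Selection aname != Kim: {(law, 2003, Dee), (law, 2011, Uma), (ops, 2010, Ned), (ops, 2014, Xia), (ops, 2018, Ola), (x1, 1990, Fay)}
Selection aname != Rae and year = 1990: {(x1, 1990, Fay)}
Set difference of the two operands is {(law, 2003, Dee), (law, 2011, Uma), (ops, 2010, Ned), (ops, 2014, Xia), (ops, 2018, Ola)}.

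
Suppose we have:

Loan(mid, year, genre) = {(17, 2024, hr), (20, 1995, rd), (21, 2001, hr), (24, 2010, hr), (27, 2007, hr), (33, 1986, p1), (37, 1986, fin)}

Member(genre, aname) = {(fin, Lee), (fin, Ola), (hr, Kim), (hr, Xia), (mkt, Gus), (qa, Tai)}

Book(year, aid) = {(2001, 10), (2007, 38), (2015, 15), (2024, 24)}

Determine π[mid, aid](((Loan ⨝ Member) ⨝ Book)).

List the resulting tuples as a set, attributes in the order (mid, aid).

Loan ⋈ Member (natural join on genre): {(17, 2024, hr, Kim), (17, 2024, hr, Xia), (21, 2001, hr, Kim), (21, 2001, hr, Xia), (24, 2010, hr, Kim), (24, 2010, hr, Xia), (27, 2007, hr, Kim), (27, 2007, hr, Xia), (37, 1986, fin, Lee), (37, 1986, fin, Ola)}
(Loan ⨝ Member) ⋈ Book (natural join on year): {(17, 2024, hr, Kim, 24), (17, 2024, hr, Xia, 24), (21, 2001, hr, Kim, 10), (21, 2001, hr, Xia, 10), (27, 2007, hr, Kim, 38), (27, 2007, hr, Xia, 38)}
Keep only column(s) mid, aid (3 duplicate(s) eliminated): {(17, 24), (21, 10), (27, 38)}

{(17, 24), (21, 10), (27, 38)}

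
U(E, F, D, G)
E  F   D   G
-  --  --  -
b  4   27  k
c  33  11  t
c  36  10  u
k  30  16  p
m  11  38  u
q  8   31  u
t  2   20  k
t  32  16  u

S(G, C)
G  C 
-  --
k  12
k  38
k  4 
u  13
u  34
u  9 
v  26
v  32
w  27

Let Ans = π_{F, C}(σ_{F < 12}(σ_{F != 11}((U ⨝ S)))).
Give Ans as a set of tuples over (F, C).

Joining U and S on G yields {(b, 4, 27, k, 12), (b, 4, 27, k, 38), (b, 4, 27, k, 4), (c, 36, 10, u, 13), (c, 36, 10, u, 34), (c, 36, 10, u, 9), (m, 11, 38, u, 13), (m, 11, 38, u, 34), (m, 11, 38, u, 9), (q, 8, 31, u, 13), (q, 8, 31, u, 34), (q, 8, 31, u, 9), (t, 2, 20, k, 12), (t, 2, 20, k, 38), (t, 2, 20, k, 4), (t, 32, 16, u, 13), (t, 32, 16, u, 34), (t, 32, 16, u, 9)}.
Filtering on F != 11 leaves {(b, 4, 27, k, 12), (b, 4, 27, k, 38), (b, 4, 27, k, 4), (c, 36, 10, u, 13), (c, 36, 10, u, 34), (c, 36, 10, u, 9), (q, 8, 31, u, 13), (q, 8, 31, u, 34), (q, 8, 31, u, 9), (t, 2, 20, k, 12), (t, 2, 20, k, 38), (t, 2, 20, k, 4), (t, 32, 16, u, 13), (t, 32, 16, u, 34), (t, 32, 16, u, 9)}.
Filtering on F < 12 leaves {(b, 4, 27, k, 12), (b, 4, 27, k, 38), (b, 4, 27, k, 4), (q, 8, 31, u, 13), (q, 8, 31, u, 34), (q, 8, 31, u, 9), (t, 2, 20, k, 12), (t, 2, 20, k, 38), (t, 2, 20, k, 4)}.
π_{F, C} gives {(2, 12), (2, 38), (2, 4), (4, 12), (4, 38), (4, 4), (8, 13), (8, 34), (8, 9)}.

{(2, 12), (2, 38), (2, 4), (4, 12), (4, 38), (4, 4), (8, 13), (8, 34), (8, 9)}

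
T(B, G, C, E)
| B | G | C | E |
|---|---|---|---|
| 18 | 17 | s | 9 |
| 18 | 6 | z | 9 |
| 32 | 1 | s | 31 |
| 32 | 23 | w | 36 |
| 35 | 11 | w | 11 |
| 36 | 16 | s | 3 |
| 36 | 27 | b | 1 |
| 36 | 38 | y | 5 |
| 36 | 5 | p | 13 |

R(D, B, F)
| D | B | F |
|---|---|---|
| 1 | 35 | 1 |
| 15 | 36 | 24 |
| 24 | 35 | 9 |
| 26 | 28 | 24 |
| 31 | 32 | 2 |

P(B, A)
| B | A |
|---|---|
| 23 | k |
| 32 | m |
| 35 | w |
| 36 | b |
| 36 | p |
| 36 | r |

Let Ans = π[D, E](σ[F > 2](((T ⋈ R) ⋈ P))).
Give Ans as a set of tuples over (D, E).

{(15, 1), (15, 13), (15, 3), (15, 5), (24, 11)}

Natural join on B: {(32, 1, s, 31, 31, 2), (32, 23, w, 36, 31, 2), (35, 11, w, 11, 1, 1), (35, 11, w, 11, 24, 9), (36, 16, s, 3, 15, 24), (36, 27, b, 1, 15, 24), (36, 38, y, 5, 15, 24), (36, 5, p, 13, 15, 24)}
Natural join on B: {(32, 1, s, 31, 31, 2, m), (32, 23, w, 36, 31, 2, m), (35, 11, w, 11, 1, 1, w), (35, 11, w, 11, 24, 9, w), (36, 16, s, 3, 15, 24, b), (36, 16, s, 3, 15, 24, p), (36, 16, s, 3, 15, 24, r), (36, 27, b, 1, 15, 24, b), (36, 27, b, 1, 15, 24, p), (36, 27, b, 1, 15, 24, r), (36, 38, y, 5, 15, 24, b), (36, 38, y, 5, 15, 24, p), (36, 38, y, 5, 15, 24, r), (36, 5, p, 13, 15, 24, b), (36, 5, p, 13, 15, 24, p), (36, 5, p, 13, 15, 24, r)}
σ[F > 2]: keep tuples satisfying F > 2 → {(35, 11, w, 11, 24, 9, w), (36, 16, s, 3, 15, 24, b), (36, 16, s, 3, 15, 24, p), (36, 16, s, 3, 15, 24, r), (36, 27, b, 1, 15, 24, b), (36, 27, b, 1, 15, 24, p), (36, 27, b, 1, 15, 24, r), (36, 38, y, 5, 15, 24, b), (36, 38, y, 5, 15, 24, p), (36, 38, y, 5, 15, 24, r), (36, 5, p, 13, 15, 24, b), (36, 5, p, 13, 15, 24, p), (36, 5, p, 13, 15, 24, r)}
π_{D, E} gives {(15, 1), (15, 13), (15, 3), (15, 5), (24, 11)} (8 duplicate(s) eliminated).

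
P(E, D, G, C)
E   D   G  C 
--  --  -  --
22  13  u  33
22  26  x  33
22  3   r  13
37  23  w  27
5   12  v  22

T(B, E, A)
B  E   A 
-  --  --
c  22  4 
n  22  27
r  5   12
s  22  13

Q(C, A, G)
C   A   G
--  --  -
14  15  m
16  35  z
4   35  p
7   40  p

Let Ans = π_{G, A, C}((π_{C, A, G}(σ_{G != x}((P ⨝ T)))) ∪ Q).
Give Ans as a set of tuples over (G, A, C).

{(m, 15, 14), (p, 35, 4), (p, 40, 7), (r, 13, 13), (r, 27, 13), (r, 4, 13), (u, 13, 33), (u, 27, 33), (u, 4, 33), (v, 12, 22), (z, 35, 16)}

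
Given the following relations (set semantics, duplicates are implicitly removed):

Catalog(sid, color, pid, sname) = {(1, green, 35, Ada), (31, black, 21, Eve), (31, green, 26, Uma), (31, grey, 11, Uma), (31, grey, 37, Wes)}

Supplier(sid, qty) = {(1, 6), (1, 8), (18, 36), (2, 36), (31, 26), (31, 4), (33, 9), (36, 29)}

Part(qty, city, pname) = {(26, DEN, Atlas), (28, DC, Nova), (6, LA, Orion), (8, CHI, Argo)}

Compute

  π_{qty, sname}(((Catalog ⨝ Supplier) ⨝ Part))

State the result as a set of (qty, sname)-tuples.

Natural join on sid: {(1, green, 35, Ada, 6), (1, green, 35, Ada, 8), (31, black, 21, Eve, 26), (31, black, 21, Eve, 4), (31, green, 26, Uma, 26), (31, green, 26, Uma, 4), (31, grey, 11, Uma, 26), (31, grey, 11, Uma, 4), (31, grey, 37, Wes, 26), (31, grey, 37, Wes, 4)}
Natural join on qty: {(1, green, 35, Ada, 6, LA, Orion), (1, green, 35, Ada, 8, CHI, Argo), (31, black, 21, Eve, 26, DEN, Atlas), (31, green, 26, Uma, 26, DEN, Atlas), (31, grey, 11, Uma, 26, DEN, Atlas), (31, grey, 37, Wes, 26, DEN, Atlas)}
π_{qty, sname} gives {(26, Eve), (26, Uma), (26, Wes), (6, Ada), (8, Ada)} (1 duplicate(s) eliminated).

{(26, Eve), (26, Uma), (26, Wes), (6, Ada), (8, Ada)}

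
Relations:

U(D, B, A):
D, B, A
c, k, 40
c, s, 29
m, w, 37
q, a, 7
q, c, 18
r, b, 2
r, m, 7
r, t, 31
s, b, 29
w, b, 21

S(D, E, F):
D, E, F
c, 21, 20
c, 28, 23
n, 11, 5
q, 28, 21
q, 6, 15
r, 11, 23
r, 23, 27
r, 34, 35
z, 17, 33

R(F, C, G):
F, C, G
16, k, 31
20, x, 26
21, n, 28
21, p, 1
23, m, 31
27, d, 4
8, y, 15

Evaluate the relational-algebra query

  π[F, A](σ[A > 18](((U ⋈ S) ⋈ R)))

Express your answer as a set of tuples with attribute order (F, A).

{(20, 29), (20, 40), (23, 29), (23, 31), (23, 40), (27, 31)}

Natural join on D: {(c, k, 40, 21, 20), (c, k, 40, 28, 23), (c, s, 29, 21, 20), (c, s, 29, 28, 23), (q, a, 7, 28, 21), (q, a, 7, 6, 15), (q, c, 18, 28, 21), (q, c, 18, 6, 15), (r, b, 2, 11, 23), (r, b, 2, 23, 27), (r, b, 2, 34, 35), (r, m, 7, 11, 23), (r, m, 7, 23, 27), (r, m, 7, 34, 35), (r, t, 31, 11, 23), (r, t, 31, 23, 27), (r, t, 31, 34, 35)}
Natural join on F: {(c, k, 40, 21, 20, x, 26), (c, k, 40, 28, 23, m, 31), (c, s, 29, 21, 20, x, 26), (c, s, 29, 28, 23, m, 31), (q, a, 7, 28, 21, n, 28), (q, a, 7, 28, 21, p, 1), (q, c, 18, 28, 21, n, 28), (q, c, 18, 28, 21, p, 1), (r, b, 2, 11, 23, m, 31), (r, b, 2, 23, 27, d, 4), (r, m, 7, 11, 23, m, 31), (r, m, 7, 23, 27, d, 4), (r, t, 31, 11, 23, m, 31), (r, t, 31, 23, 27, d, 4)}
Selection A > 18: {(c, k, 40, 21, 20, x, 26), (c, k, 40, 28, 23, m, 31), (c, s, 29, 21, 20, x, 26), (c, s, 29, 28, 23, m, 31), (r, t, 31, 11, 23, m, 31), (r, t, 31, 23, 27, d, 4)}
Projecting to F, A: {(20, 29), (20, 40), (23, 29), (23, 31), (23, 40), (27, 31)}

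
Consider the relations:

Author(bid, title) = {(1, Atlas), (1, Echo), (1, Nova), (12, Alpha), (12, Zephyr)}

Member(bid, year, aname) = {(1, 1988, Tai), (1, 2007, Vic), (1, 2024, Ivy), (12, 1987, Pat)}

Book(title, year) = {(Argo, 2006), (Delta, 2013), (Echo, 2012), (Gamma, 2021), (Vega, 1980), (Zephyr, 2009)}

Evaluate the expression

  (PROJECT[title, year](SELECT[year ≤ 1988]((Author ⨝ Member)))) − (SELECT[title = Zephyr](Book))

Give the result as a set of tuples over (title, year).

Natural join on bid: {(1, Atlas, 1988, Tai), (1, Atlas, 2007, Vic), (1, Atlas, 2024, Ivy), (1, Echo, 1988, Tai), (1, Echo, 2007, Vic), (1, Echo, 2024, Ivy), (1, Nova, 1988, Tai), (1, Nova, 2007, Vic), (1, Nova, 2024, Ivy), (12, Alpha, 1987, Pat), (12, Zephyr, 1987, Pat)}
Filtering on year ≤ 1988 leaves {(1, Atlas, 1988, Tai), (1, Echo, 1988, Tai), (1, Nova, 1988, Tai), (12, Alpha, 1987, Pat), (12, Zephyr, 1987, Pat)}.
Projecting to title, year: {(Alpha, 1987), (Atlas, 1988), (Echo, 1988), (Nova, 1988), (Zephyr, 1987)}
Filtering on title = Zephyr leaves {(Zephyr, 2009)}.
Taking the difference: {(Alpha, 1987), (Atlas, 1988), (Echo, 1988), (Nova, 1988), (Zephyr, 1987)}

{(Alpha, 1987), (Atlas, 1988), (Echo, 1988), (Nova, 1988), (Zephyr, 1987)}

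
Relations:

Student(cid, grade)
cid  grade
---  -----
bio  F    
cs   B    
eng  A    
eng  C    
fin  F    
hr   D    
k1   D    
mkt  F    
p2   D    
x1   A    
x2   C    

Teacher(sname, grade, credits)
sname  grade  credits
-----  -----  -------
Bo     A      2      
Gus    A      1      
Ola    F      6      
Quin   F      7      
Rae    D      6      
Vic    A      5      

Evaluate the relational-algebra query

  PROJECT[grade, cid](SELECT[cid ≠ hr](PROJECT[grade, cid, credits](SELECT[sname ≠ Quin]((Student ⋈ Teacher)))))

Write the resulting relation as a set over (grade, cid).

Joining Student and Teacher on grade yields {(bio, F, Ola, 6), (bio, F, Quin, 7), (eng, A, Bo, 2), (eng, A, Gus, 1), (eng, A, Vic, 5), (fin, F, Ola, 6), (fin, F, Quin, 7), (hr, D, Rae, 6), (k1, D, Rae, 6), (mkt, F, Ola, 6), (mkt, F, Quin, 7), (p2, D, Rae, 6), (x1, A, Bo, 2), (x1, A, Gus, 1), (x1, A, Vic, 5)}.
σ[sname ≠ Quin]: keep tuples satisfying sname ≠ Quin → {(bio, F, Ola, 6), (eng, A, Bo, 2), (eng, A, Gus, 1), (eng, A, Vic, 5), (fin, F, Ola, 6), (hr, D, Rae, 6), (k1, D, Rae, 6), (mkt, F, Ola, 6), (p2, D, Rae, 6), (x1, A, Bo, 2), (x1, A, Gus, 1), (x1, A, Vic, 5)}
π_{grade, cid, credits} gives {(A, eng, 1), (A, eng, 2), (A, eng, 5), (A, x1, 1), (A, x1, 2), (A, x1, 5), (D, hr, 6), (D, k1, 6), (D, p2, 6), (F, bio, 6), (F, fin, 6), (F, mkt, 6)}.
σ[cid ≠ hr]: keep tuples satisfying cid ≠ hr → {(A, eng, 1), (A, eng, 2), (A, eng, 5), (A, x1, 1), (A, x1, 2), (A, x1, 5), (D, k1, 6), (D, p2, 6), (F, bio, 6), (F, fin, 6), (F, mkt, 6)}
π_{grade, cid} gives {(A, eng), (A, x1), (D, k1), (D, p2), (F, bio), (F, fin), (F, mkt)} (4 duplicate(s) eliminated).

{(A, eng), (A, x1), (D, k1), (D, p2), (F, bio), (F, fin), (F, mkt)}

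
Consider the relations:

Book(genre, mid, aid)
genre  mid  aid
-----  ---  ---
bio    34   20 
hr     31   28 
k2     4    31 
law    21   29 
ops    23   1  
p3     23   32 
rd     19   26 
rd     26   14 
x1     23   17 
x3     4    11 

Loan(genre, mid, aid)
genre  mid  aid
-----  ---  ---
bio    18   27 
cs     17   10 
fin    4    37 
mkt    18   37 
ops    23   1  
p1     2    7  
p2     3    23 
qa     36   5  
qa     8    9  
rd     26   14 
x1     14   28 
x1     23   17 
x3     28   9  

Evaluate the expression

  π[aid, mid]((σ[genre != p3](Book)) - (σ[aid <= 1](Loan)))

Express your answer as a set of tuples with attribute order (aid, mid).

{(11, 4), (14, 26), (17, 23), (20, 34), (26, 19), (28, 31), (29, 21), (31, 4)}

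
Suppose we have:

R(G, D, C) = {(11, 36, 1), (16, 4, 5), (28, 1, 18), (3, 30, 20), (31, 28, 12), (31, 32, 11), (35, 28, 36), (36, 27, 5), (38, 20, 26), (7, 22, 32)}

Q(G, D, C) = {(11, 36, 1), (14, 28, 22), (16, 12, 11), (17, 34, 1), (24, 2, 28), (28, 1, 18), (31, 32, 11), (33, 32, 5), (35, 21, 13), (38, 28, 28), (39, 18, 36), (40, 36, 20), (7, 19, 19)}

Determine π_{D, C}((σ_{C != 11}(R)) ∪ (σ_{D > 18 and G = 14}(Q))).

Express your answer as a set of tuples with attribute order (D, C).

{(1, 18), (20, 26), (22, 32), (27, 5), (28, 12), (28, 22), (28, 36), (30, 20), (36, 1), (4, 5)}

Selection C != 11: {(11, 36, 1), (16, 4, 5), (28, 1, 18), (3, 30, 20), (31, 28, 12), (35, 28, 36), (36, 27, 5), (38, 20, 26), (7, 22, 32)}
Selection D > 18 and G = 14: {(14, 28, 22)}
Taking the union: {(11, 36, 1), (14, 28, 22), (16, 4, 5), (28, 1, 18), (3, 30, 20), (31, 28, 12), (35, 28, 36), (36, 27, 5), (38, 20, 26), (7, 22, 32)}
π_{D, C} gives {(1, 18), (20, 26), (22, 32), (27, 5), (28, 12), (28, 22), (28, 36), (30, 20), (36, 1), (4, 5)}.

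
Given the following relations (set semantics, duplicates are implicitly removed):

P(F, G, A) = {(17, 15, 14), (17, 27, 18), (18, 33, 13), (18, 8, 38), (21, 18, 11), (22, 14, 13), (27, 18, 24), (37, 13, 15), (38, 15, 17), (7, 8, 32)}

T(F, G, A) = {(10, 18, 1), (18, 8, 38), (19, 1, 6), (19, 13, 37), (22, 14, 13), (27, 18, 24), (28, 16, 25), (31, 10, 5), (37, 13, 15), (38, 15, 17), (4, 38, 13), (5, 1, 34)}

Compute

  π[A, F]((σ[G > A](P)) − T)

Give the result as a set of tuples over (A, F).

{(11, 21), (13, 18), (14, 17), (18, 17)}

Apply σ_{G > A}; surviving tuples: {(17, 15, 14), (17, 27, 18), (18, 33, 13), (21, 18, 11), (22, 14, 13)}
Set difference of the two operands is {(17, 15, 14), (17, 27, 18), (18, 33, 13), (21, 18, 11)}.
Keep only column(s) A, F: {(11, 21), (13, 18), (14, 17), (18, 17)}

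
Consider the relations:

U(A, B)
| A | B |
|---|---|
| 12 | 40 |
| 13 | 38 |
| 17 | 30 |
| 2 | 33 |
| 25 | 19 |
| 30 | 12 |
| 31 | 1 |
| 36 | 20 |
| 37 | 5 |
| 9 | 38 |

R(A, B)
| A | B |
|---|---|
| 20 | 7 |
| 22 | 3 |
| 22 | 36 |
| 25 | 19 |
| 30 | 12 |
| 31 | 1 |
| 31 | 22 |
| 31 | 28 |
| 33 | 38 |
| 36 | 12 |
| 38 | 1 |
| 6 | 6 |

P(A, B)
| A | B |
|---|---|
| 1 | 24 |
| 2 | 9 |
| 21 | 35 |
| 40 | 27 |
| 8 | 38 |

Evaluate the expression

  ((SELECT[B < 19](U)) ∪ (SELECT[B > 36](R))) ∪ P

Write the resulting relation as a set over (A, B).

Selection B < 19: {(30, 12), (31, 1), (37, 5)}
Selection B > 36: {(33, 38)}
Set union of the two operands is {(30, 12), (31, 1), (33, 38), (37, 5)}.
Set union of the two operands is {(1, 24), (2, 9), (21, 35), (30, 12), (31, 1), (33, 38), (37, 5), (40, 27), (8, 38)}.

{(1, 24), (2, 9), (21, 35), (30, 12), (31, 1), (33, 38), (37, 5), (40, 27), (8, 38)}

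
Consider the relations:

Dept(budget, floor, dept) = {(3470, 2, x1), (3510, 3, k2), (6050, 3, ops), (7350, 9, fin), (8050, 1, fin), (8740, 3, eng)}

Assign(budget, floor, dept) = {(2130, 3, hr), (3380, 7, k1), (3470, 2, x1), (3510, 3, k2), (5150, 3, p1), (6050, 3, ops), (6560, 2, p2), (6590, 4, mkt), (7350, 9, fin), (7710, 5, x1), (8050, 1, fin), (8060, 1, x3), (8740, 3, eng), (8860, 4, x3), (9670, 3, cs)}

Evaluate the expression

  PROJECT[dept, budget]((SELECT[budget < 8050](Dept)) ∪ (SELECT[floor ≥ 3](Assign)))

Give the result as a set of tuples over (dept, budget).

{(cs, 9670), (eng, 8740), (fin, 7350), (hr, 2130), (k1, 3380), (k2, 3510), (mkt, 6590), (ops, 6050), (p1, 5150), (x1, 3470), (x1, 7710), (x3, 8860)}

Selection budget < 8050: {(3470, 2, x1), (3510, 3, k2), (6050, 3, ops), (7350, 9, fin)}
Selection floor ≥ 3: {(2130, 3, hr), (3380, 7, k1), (3510, 3, k2), (5150, 3, p1), (6050, 3, ops), (6590, 4, mkt), (7350, 9, fin), (7710, 5, x1), (8740, 3, eng), (8860, 4, x3), (9670, 3, cs)}
Taking the union: {(2130, 3, hr), (3380, 7, k1), (3470, 2, x1), (3510, 3, k2), (5150, 3, p1), (6050, 3, ops), (6590, 4, mkt), (7350, 9, fin), (7710, 5, x1), (8740, 3, eng), (8860, 4, x3), (9670, 3, cs)}
Keep only column(s) dept, budget: {(cs, 9670), (eng, 8740), (fin, 7350), (hr, 2130), (k1, 3380), (k2, 3510), (mkt, 6590), (ops, 6050), (p1, 5150), (x1, 3470), (x1, 7710), (x3, 8860)}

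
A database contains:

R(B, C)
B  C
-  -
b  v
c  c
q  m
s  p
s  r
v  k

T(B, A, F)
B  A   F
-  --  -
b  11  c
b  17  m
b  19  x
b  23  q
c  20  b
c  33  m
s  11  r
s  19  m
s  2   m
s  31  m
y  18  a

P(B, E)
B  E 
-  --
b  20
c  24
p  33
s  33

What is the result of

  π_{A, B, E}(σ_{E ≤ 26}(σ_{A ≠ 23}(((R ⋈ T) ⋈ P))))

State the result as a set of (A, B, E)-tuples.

Joining R and T on B yields {(b, v, 11, c), (b, v, 17, m), (b, v, 19, x), (b, v, 23, q), (c, c, 20, b), (c, c, 33, m), (s, p, 11, r), (s, p, 19, m), (s, p, 2, m), (s, p, 31, m), (s, r, 11, r), (s, r, 19, m), (s, r, 2, m), (s, r, 31, m)}.
Joining (R ⋈ T) and P on B yields {(b, v, 11, c, 20), (b, v, 17, m, 20), (b, v, 19, x, 20), (b, v, 23, q, 20), (c, c, 20, b, 24), (c, c, 33, m, 24), (s, p, 11, r, 33), (s, p, 19, m, 33), (s, p, 2, m, 33), (s, p, 31, m, 33), (s, r, 11, r, 33), (s, r, 19, m, 33), (s, r, 2, m, 33), (s, r, 31, m, 33)}.
Apply σ_{A ≠ 23}; surviving tuples: {(b, v, 11, c, 20), (b, v, 17, m, 20), (b, v, 19, x, 20), (c, c, 20, b, 24), (c, c, 33, m, 24), (s, p, 11, r, 33), (s, p, 19, m, 33), (s, p, 2, m, 33), (s, p, 31, m, 33), (s, r, 11, r, 33), (s, r, 19, m, 33), (s, r, 2, m, 33), (s, r, 31, m, 33)}
Apply σ_{E ≤ 26}; surviving tuples: {(b, v, 11, c, 20), (b, v, 17, m, 20), (b, v, 19, x, 20), (c, c, 20, b, 24), (c, c, 33, m, 24)}
Projecting to A, B, E: {(11, b, 20), (17, b, 20), (19, b, 20), (20, c, 24), (33, c, 24)}

{(11, b, 20), (17, b, 20), (19, b, 20), (20, c, 24), (33, c, 24)}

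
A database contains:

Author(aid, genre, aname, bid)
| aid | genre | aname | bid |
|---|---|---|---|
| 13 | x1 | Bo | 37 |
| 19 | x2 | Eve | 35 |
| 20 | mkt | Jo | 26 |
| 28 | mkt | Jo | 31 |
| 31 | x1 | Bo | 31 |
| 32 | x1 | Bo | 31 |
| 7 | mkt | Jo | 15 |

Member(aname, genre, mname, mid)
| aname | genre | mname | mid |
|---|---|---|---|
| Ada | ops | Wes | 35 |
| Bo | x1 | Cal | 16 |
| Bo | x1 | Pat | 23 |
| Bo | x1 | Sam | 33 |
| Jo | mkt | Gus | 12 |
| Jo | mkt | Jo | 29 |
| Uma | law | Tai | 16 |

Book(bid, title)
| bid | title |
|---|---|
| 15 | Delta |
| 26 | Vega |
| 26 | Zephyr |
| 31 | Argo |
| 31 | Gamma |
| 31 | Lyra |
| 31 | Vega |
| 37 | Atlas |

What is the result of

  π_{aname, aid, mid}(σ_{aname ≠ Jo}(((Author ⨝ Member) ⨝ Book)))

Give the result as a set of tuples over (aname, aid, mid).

Author ⋈ Member (natural join on genre, aname): {(13, x1, Bo, 37, Cal, 16), (13, x1, Bo, 37, Pat, 23), (13, x1, Bo, 37, Sam, 33), (20, mkt, Jo, 26, Gus, 12), (20, mkt, Jo, 26, Jo, 29), (28, mkt, Jo, 31, Gus, 12), (28, mkt, Jo, 31, Jo, 29), (31, x1, Bo, 31, Cal, 16), (31, x1, Bo, 31, Pat, 23), (31, x1, Bo, 31, Sam, 33), (32, x1, Bo, 31, Cal, 16), (32, x1, Bo, 31, Pat, 23), (32, x1, Bo, 31, Sam, 33), (7, mkt, Jo, 15, Gus, 12), (7, mkt, Jo, 15, Jo, 29)}
(Author ⨝ Member) ⋈ Book (natural join on bid): {(13, x1, Bo, 37, Cal, 16, Atlas), (13, x1, Bo, 37, Pat, 23, Atlas), (13, x1, Bo, 37, Sam, 33, Atlas), (20, mkt, Jo, 26, Gus, 12, Vega), (20, mkt, Jo, 26, Gus, 12, Zephyr), (20, mkt, Jo, 26, Jo, 29, Vega), (20, mkt, Jo, 26, Jo, 29, Zephyr), (28, mkt, Jo, 31, Gus, 12, Argo), (28, mkt, Jo, 31, Gus, 12, Gamma), (28, mkt, Jo, 31, Gus, 12, Lyra), (28, mkt, Jo, 31, Gus, 12, Vega), (28, mkt, Jo, 31, Jo, 29, Argo), (28, mkt, Jo, 31, Jo, 29, Gamma), (28, mkt, Jo, 31, Jo, 29, Lyra), (28, mkt, Jo, 31, Jo, 29, Vega), (31, x1, Bo, 31, Cal, 16, Argo), (31, x1, Bo, 31, Cal, 16, Gamma), (31, x1, Bo, 31, Cal, 16, Lyra), (31, x1, Bo, 31, Cal, 16, Vega), (31, x1, Bo, 31, Pat, 23, Argo), (31, x1, Bo, 31, Pat, 23, Gamma), (31, x1, Bo, 31, Pat, 23, Lyra), (31, x1, Bo, 31, Pat, 23, Vega), (31, x1, Bo, 31, Sam, 33, Argo), (31, x1, Bo, 31, Sam, 33, Gamma), (31, x1, Bo, 31, Sam, 33, Lyra), (31, x1, Bo, 31, Sam, 33, Vega), (32, x1, Bo, 31, Cal, 16, Argo), (32, x1, Bo, 31, Cal, 16, Gamma), (32, x1, Bo, 31, Cal, 16, Lyra), (32, x1, Bo, 31, Cal, 16, Vega), (32, x1, Bo, 31, Pat, 23, Argo), (32, x1, Bo, 31, Pat, 23, Gamma), (32, x1, Bo, 31, Pat, 23, Lyra), (32, x1, Bo, 31, Pat, 23, Vega), (32, x1, Bo, 31, Sam, 33, Argo), (32, x1, Bo, 31, Sam, 33, Gamma), (32, x1, Bo, 31, Sam, 33, Lyra), (32, x1, Bo, 31, Sam, 33, Vega), (7, mkt, Jo, 15, Gus, 12, Delta), (7, mkt, Jo, 15, Jo, 29, Delta)}
Filtering on aname ≠ Jo leaves {(13, x1, Bo, 37, Cal, 16, Atlas), (13, x1, Bo, 37, Pat, 23, Atlas), (13, x1, Bo, 37, Sam, 33, Atlas), (31, x1, Bo, 31, Cal, 16, Argo), (31, x1, Bo, 31, Cal, 16, Gamma), (31, x1, Bo, 31, Cal, 16, Lyra), (31, x1, Bo, 31, Cal, 16, Vega), (31, x1, Bo, 31, Pat, 23, Argo), (31, x1, Bo, 31, Pat, 23, Gamma), (31, x1, Bo, 31, Pat, 23, Lyra), (31, x1, Bo, 31, Pat, 23, Vega), (31, x1, Bo, 31, Sam, 33, Argo), (31, x1, Bo, 31, Sam, 33, Gamma), (31, x1, Bo, 31, Sam, 33, Lyra), (31, x1, Bo, 31, Sam, 33, Vega), (32, x1, Bo, 31, Cal, 16, Argo), (32, x1, Bo, 31, Cal, 16, Gamma), (32, x1, Bo, 31, Cal, 16, Lyra), (32, x1, Bo, 31, Cal, 16, Vega), (32, x1, Bo, 31, Pat, 23, Argo), (32, x1, Bo, 31, Pat, 23, Gamma), (32, x1, Bo, 31, Pat, 23, Lyra), (32, x1, Bo, 31, Pat, 23, Vega), (32, x1, Bo, 31, Sam, 33, Argo), (32, x1, Bo, 31, Sam, 33, Gamma), (32, x1, Bo, 31, Sam, 33, Lyra), (32, x1, Bo, 31, Sam, 33, Vega)}.
π_{aname, aid, mid} gives {(Bo, 13, 16), (Bo, 13, 23), (Bo, 13, 33), (Bo, 31, 16), (Bo, 31, 23), (Bo, 31, 33), (Bo, 32, 16), (Bo, 32, 23), (Bo, 32, 33)} (18 duplicate(s) eliminated).

{(Bo, 13, 16), (Bo, 13, 23), (Bo, 13, 33), (Bo, 31, 16), (Bo, 31, 23), (Bo, 31, 33), (Bo, 32, 16), (Bo, 32, 23), (Bo, 32, 33)}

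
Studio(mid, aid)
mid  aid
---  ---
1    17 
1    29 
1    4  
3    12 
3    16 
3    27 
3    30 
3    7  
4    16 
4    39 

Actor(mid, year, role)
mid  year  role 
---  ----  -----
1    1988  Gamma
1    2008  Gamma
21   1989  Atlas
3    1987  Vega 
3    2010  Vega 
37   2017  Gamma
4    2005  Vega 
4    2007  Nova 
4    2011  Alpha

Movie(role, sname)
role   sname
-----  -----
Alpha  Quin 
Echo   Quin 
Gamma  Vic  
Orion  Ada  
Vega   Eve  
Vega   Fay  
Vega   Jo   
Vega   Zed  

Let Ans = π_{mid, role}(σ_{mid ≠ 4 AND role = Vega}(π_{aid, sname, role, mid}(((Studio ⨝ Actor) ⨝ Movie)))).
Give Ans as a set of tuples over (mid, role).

{(3, Vega)}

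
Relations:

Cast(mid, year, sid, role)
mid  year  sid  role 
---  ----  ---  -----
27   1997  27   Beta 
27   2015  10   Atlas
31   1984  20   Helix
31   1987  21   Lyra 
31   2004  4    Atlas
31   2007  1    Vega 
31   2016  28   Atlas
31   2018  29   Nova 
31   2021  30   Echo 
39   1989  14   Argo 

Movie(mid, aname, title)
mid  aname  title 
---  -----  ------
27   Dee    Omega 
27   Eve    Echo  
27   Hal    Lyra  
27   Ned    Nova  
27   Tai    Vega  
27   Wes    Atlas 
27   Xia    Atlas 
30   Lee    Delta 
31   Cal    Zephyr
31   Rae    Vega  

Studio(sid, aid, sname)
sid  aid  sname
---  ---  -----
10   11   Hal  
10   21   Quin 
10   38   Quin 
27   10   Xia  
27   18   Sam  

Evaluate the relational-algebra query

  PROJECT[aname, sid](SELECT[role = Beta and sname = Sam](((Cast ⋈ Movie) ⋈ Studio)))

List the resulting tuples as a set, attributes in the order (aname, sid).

Joining Cast and Movie on mid yields {(27, 1997, 27, Beta, Dee, Omega), (27, 1997, 27, Beta, Eve, Echo), (27, 1997, 27, Beta, Hal, Lyra), (27, 1997, 27, Beta, Ned, Nova), (27, 1997, 27, Beta, Tai, Vega), (27, 1997, 27, Beta, Wes, Atlas), (27, 1997, 27, Beta, Xia, Atlas), (27, 2015, 10, Atlas, Dee, Omega), (27, 2015, 10, Atlas, Eve, Echo), (27, 2015, 10, Atlas, Hal, Lyra), (27, 2015, 10, Atlas, Ned, Nova), (27, 2015, 10, Atlas, Tai, Vega), (27, 2015, 10, Atlas, Wes, Atlas), (27, 2015, 10, Atlas, Xia, Atlas), (31, 1984, 20, Helix, Cal, Zephyr), (31, 1984, 20, Helix, Rae, Vega), (31, 1987, 21, Lyra, Cal, Zephyr), (31, 1987, 21, Lyra, Rae, Vega), (31, 2004, 4, Atlas, Cal, Zephyr), (31, 2004, 4, Atlas, Rae, Vega), (31, 2007, 1, Vega, Cal, Zephyr), (31, 2007, 1, Vega, Rae, Vega), (31, 2016, 28, Atlas, Cal, Zephyr), (31, 2016, 28, Atlas, Rae, Vega), (31, 2018, 29, Nova, Cal, Zephyr), (31, 2018, 29, Nova, Rae, Vega), (31, 2021, 30, Echo, Cal, Zephyr), (31, 2021, 30, Echo, Rae, Vega)}.
Joining (Cast ⋈ Movie) and Studio on sid yields {(27, 1997, 27, Beta, Dee, Omega, 10, Xia), (27, 1997, 27, Beta, Dee, Omega, 18, Sam), (27, 1997, 27, Beta, Eve, Echo, 10, Xia), (27, 1997, 27, Beta, Eve, Echo, 18, Sam), (27, 1997, 27, Beta, Hal, Lyra, 10, Xia), (27, 1997, 27, Beta, Hal, Lyra, 18, Sam), (27, 1997, 27, Beta, Ned, Nova, 10, Xia), (27, 1997, 27, Beta, Ned, Nova, 18, Sam), (27, 1997, 27, Beta, Tai, Vega, 10, Xia), (27, 1997, 27, Beta, Tai, Vega, 18, Sam), (27, 1997, 27, Beta, Wes, Atlas, 10, Xia), (27, 1997, 27, Beta, Wes, Atlas, 18, Sam), (27, 1997, 27, Beta, Xia, Atlas, 10, Xia), (27, 1997, 27, Beta, Xia, Atlas, 18, Sam), (27, 2015, 10, Atlas, Dee, Omega, 11, Hal), (27, 2015, 10, Atlas, Dee, Omega, 21, Quin), (27, 2015, 10, Atlas, Dee, Omega, 38, Quin), (27, 2015, 10, Atlas, Eve, Echo, 11, Hal), (27, 2015, 10, Atlas, Eve, Echo, 21, Quin), (27, 2015, 10, Atlas, Eve, Echo, 38, Quin), (27, 2015, 10, Atlas, Hal, Lyra, 11, Hal), (27, 2015, 10, Atlas, Hal, Lyra, 21, Quin), (27, 2015, 10, Atlas, Hal, Lyra, 38, Quin), (27, 2015, 10, Atlas, Ned, Nova, 11, Hal), (27, 2015, 10, Atlas, Ned, Nova, 21, Quin), (27, 2015, 10, Atlas, Ned, Nova, 38, Quin), (27, 2015, 10, Atlas, Tai, Vega, 11, Hal), (27, 2015, 10, Atlas, Tai, Vega, 21, Quin), (27, 2015, 10, Atlas, Tai, Vega, 38, Quin), (27, 2015, 10, Atlas, Wes, Atlas, 11, Hal), (27, 2015, 10, Atlas, Wes, Atlas, 21, Quin), (27, 2015, 10, Atlas, Wes, Atlas, 38, Quin), (27, 2015, 10, Atlas, Xia, Atlas, 11, Hal), (27, 2015, 10, Atlas, Xia, Atlas, 21, Quin), (27, 2015, 10, Atlas, Xia, Atlas, 38, Quin)}.
σ[role = Beta and sname = Sam]: keep tuples satisfying role = Beta and sname = Sam → {(27, 1997, 27, Beta, Dee, Omega, 18, Sam), (27, 1997, 27, Beta, Eve, Echo, 18, Sam), (27, 1997, 27, Beta, Hal, Lyra, 18, Sam), (27, 1997, 27, Beta, Ned, Nova, 18, Sam), (27, 1997, 27, Beta, Tai, Vega, 18, Sam), (27, 1997, 27, Beta, Wes, Atlas, 18, Sam), (27, 1997, 27, Beta, Xia, Atlas, 18, Sam)}
Keep only column(s) aname, sid: {(Dee, 27), (Eve, 27), (Hal, 27), (Ned, 27), (Tai, 27), (Wes, 27), (Xia, 27)}

{(Dee, 27), (Eve, 27), (Hal, 27), (Ned, 27), (Tai, 27), (Wes, 27), (Xia, 27)}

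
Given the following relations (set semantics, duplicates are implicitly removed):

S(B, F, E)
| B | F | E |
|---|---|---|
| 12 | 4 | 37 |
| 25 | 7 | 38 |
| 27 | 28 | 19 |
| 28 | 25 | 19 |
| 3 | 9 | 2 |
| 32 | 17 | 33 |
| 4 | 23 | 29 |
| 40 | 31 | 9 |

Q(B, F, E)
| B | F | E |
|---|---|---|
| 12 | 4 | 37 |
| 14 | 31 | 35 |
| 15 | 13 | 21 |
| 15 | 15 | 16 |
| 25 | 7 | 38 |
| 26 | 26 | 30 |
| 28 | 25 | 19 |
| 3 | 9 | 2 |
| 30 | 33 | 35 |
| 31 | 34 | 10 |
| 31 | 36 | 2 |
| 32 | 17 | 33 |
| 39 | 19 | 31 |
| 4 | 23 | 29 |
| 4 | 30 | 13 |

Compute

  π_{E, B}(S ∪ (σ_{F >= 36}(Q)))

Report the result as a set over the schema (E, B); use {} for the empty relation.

Filtering on F >= 36 leaves {(31, 36, 2)}.
Taking the union: {(12, 4, 37), (25, 7, 38), (27, 28, 19), (28, 25, 19), (3, 9, 2), (31, 36, 2), (32, 17, 33), (4, 23, 29), (40, 31, 9)}
Projecting to E, B: {(19, 27), (19, 28), (2, 3), (2, 31), (29, 4), (33, 32), (37, 12), (38, 25), (9, 40)}

{(19, 27), (19, 28), (2, 3), (2, 31), (29, 4), (33, 32), (37, 12), (38, 25), (9, 40)}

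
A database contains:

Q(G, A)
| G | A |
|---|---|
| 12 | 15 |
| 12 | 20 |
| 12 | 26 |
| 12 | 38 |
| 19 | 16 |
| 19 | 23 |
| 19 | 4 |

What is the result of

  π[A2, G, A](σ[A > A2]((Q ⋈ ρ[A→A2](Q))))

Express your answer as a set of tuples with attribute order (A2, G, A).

{(15, 12, 20), (15, 12, 26), (15, 12, 38), (16, 19, 23), (20, 12, 26), (20, 12, 38), (26, 12, 38), (4, 19, 16), (4, 19, 23)}

ρ[A→A2]: schema becomes (G, A2); tuples unchanged.
Q ⋈ ρ[A→A2](Q) (natural join on G): {(12, 15, 15), (12, 15, 20), (12, 15, 26), (12, 15, 38), (12, 20, 15), (12, 20, 20), (12, 20, 26), (12, 20, 38), (12, 26, 15), (12, 26, 20), (12, 26, 26), (12, 26, 38), (12, 38, 15), (12, 38, 20), (12, 38, 26), (12, 38, 38), (19, 16, 16), (19, 16, 23), (19, 16, 4), (19, 23, 16), (19, 23, 23), (19, 23, 4), (19, 4, 16), (19, 4, 23), (19, 4, 4)}
Apply σ_{A > A2}; surviving tuples: {(12, 20, 15), (12, 26, 15), (12, 26, 20), (12, 38, 15), (12, 38, 20), (12, 38, 26), (19, 16, 4), (19, 23, 16), (19, 23, 4)}
Projecting to A2, G, A: {(15, 12, 20), (15, 12, 26), (15, 12, 38), (16, 19, 23), (20, 12, 26), (20, 12, 38), (26, 12, 38), (4, 19, 16), (4, 19, 23)}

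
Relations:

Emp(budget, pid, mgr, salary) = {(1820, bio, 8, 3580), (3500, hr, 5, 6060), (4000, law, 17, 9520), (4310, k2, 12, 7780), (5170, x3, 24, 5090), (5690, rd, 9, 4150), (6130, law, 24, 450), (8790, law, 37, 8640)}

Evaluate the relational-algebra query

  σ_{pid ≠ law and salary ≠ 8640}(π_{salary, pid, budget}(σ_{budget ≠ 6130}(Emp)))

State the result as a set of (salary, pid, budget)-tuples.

σ[budget ≠ 6130]: keep tuples satisfying budget ≠ 6130 → {(1820, bio, 8, 3580), (3500, hr, 5, 6060), (4000, law, 17, 9520), (4310, k2, 12, 7780), (5170, x3, 24, 5090), (5690, rd, 9, 4150), (8790, law, 37, 8640)}
π[salary, pid, budget]: project onto (salary, pid, budget) → {(3580, bio, 1820), (4150, rd, 5690), (5090, x3, 5170), (6060, hr, 3500), (7780, k2, 4310), (8640, law, 8790), (9520, law, 4000)}
σ[pid ≠ law and salary ≠ 8640]: keep tuples satisfying pid ≠ law and salary ≠ 8640 → {(3580, bio, 1820), (4150, rd, 5690), (5090, x3, 5170), (6060, hr, 3500), (7780, k2, 4310)}

{(3580, bio, 1820), (4150, rd, 5690), (5090, x3, 5170), (6060, hr, 3500), (7780, k2, 4310)}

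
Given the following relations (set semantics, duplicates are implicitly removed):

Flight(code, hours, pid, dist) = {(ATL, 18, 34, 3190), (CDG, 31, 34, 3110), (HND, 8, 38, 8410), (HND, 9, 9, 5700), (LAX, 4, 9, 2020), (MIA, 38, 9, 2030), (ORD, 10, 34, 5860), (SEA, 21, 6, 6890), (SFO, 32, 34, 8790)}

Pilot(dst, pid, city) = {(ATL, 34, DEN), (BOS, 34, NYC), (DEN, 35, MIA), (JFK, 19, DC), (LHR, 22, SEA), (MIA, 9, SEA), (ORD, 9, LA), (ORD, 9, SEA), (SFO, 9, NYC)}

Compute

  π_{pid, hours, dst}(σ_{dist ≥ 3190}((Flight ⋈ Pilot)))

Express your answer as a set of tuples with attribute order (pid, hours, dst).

Natural join on pid: {(ATL, 18, 34, 3190, ATL, DEN), (ATL, 18, 34, 3190, BOS, NYC), (CDG, 31, 34, 3110, ATL, DEN), (CDG, 31, 34, 3110, BOS, NYC), (HND, 9, 9, 5700, MIA, SEA), (HND, 9, 9, 5700, ORD, LA), (HND, 9, 9, 5700, ORD, SEA), (HND, 9, 9, 5700, SFO, NYC), (LAX, 4, 9, 2020, MIA, SEA), (LAX, 4, 9, 2020, ORD, LA), (LAX, 4, 9, 2020, ORD, SEA), (LAX, 4, 9, 2020, SFO, NYC), (MIA, 38, 9, 2030, MIA, SEA), (MIA, 38, 9, 2030, ORD, LA), (MIA, 38, 9, 2030, ORD, SEA), (MIA, 38, 9, 2030, SFO, NYC), (ORD, 10, 34, 5860, ATL, DEN), (ORD, 10, 34, 5860, BOS, NYC), (SFO, 32, 34, 8790, ATL, DEN), (SFO, 32, 34, 8790, BOS, NYC)}
Selection dist ≥ 3190: {(ATL, 18, 34, 3190, ATL, DEN), (ATL, 18, 34, 3190, BOS, NYC), (HND, 9, 9, 5700, MIA, SEA), (HND, 9, 9, 5700, ORD, LA), (HND, 9, 9, 5700, ORD, SEA), (HND, 9, 9, 5700, SFO, NYC), (ORD, 10, 34, 5860, ATL, DEN), (ORD, 10, 34, 5860, BOS, NYC), (SFO, 32, 34, 8790, ATL, DEN), (SFO, 32, 34, 8790, BOS, NYC)}
Keep only column(s) pid, hours, dst (1 duplicate(s) eliminated): {(34, 10, ATL), (34, 10, BOS), (34, 18, ATL), (34, 18, BOS), (34, 32, ATL), (34, 32, BOS), (9, 9, MIA), (9, 9, ORD), (9, 9, SFO)}

{(34, 10, ATL), (34, 10, BOS), (34, 18, ATL), (34, 18, BOS), (34, 32, ATL), (34, 32, BOS), (9, 9, MIA), (9, 9, ORD), (9, 9, SFO)}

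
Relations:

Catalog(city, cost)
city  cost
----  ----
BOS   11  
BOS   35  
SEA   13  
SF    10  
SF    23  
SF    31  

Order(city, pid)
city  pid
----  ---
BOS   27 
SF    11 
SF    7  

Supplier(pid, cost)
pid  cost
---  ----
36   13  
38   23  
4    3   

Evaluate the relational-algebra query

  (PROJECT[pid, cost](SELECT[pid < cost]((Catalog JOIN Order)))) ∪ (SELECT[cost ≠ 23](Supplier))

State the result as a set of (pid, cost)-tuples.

Natural join on city: {(BOS, 11, 27), (BOS, 35, 27), (SF, 10, 11), (SF, 10, 7), (SF, 23, 11), (SF, 23, 7), (SF, 31, 11), (SF, 31, 7)}
Filtering on pid < cost leaves {(BOS, 35, 27), (SF, 10, 7), (SF, 23, 11), (SF, 23, 7), (SF, 31, 11), (SF, 31, 7)}.
π[pid, cost]: project onto (pid, cost) → {(11, 23), (11, 31), (27, 35), (7, 10), (7, 23), (7, 31)}
Filtering on cost ≠ 23 leaves {(36, 13), (4, 3)}.
Set union of the two operands is {(11, 23), (11, 31), (27, 35), (36, 13), (4, 3), (7, 10), (7, 23), (7, 31)}.

{(11, 23), (11, 31), (27, 35), (36, 13), (4, 3), (7, 10), (7, 23), (7, 31)}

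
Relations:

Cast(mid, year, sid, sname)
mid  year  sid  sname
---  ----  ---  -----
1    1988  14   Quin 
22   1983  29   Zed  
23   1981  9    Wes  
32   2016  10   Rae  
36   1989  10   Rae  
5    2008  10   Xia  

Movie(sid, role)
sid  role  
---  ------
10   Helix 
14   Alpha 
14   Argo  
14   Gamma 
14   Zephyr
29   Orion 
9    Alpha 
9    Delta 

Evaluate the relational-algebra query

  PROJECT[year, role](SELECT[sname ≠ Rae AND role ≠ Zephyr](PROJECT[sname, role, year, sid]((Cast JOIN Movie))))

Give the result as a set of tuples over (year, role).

{(1981, Alpha), (1981, Delta), (1983, Orion), (1988, Alpha), (1988, Argo), (1988, Gamma), (2008, Helix)}

Cast ⋈ Movie (natural join on sid): {(1, 1988, 14, Quin, Alpha), (1, 1988, 14, Quin, Argo), (1, 1988, 14, Quin, Gamma), (1, 1988, 14, Quin, Zephyr), (22, 1983, 29, Zed, Orion), (23, 1981, 9, Wes, Alpha), (23, 1981, 9, Wes, Delta), (32, 2016, 10, Rae, Helix), (36, 1989, 10, Rae, Helix), (5, 2008, 10, Xia, Helix)}
π_{sname, role, year, sid} gives {(Quin, Alpha, 1988, 14), (Quin, Argo, 1988, 14), (Quin, Gamma, 1988, 14), (Quin, Zephyr, 1988, 14), (Rae, Helix, 1989, 10), (Rae, Helix, 2016, 10), (Wes, Alpha, 1981, 9), (Wes, Delta, 1981, 9), (Xia, Helix, 2008, 10), (Zed, Orion, 1983, 29)}.
Filtering on sname ≠ Rae AND role ≠ Zephyr leaves {(Quin, Alpha, 1988, 14), (Quin, Argo, 1988, 14), (Quin, Gamma, 1988, 14), (Wes, Alpha, 1981, 9), (Wes, Delta, 1981, 9), (Xia, Helix, 2008, 10), (Zed, Orion, 1983, 29)}.
π_{year, role} gives {(1981, Alpha), (1981, Delta), (1983, Orion), (1988, Alpha), (1988, Argo), (1988, Gamma), (2008, Helix)}.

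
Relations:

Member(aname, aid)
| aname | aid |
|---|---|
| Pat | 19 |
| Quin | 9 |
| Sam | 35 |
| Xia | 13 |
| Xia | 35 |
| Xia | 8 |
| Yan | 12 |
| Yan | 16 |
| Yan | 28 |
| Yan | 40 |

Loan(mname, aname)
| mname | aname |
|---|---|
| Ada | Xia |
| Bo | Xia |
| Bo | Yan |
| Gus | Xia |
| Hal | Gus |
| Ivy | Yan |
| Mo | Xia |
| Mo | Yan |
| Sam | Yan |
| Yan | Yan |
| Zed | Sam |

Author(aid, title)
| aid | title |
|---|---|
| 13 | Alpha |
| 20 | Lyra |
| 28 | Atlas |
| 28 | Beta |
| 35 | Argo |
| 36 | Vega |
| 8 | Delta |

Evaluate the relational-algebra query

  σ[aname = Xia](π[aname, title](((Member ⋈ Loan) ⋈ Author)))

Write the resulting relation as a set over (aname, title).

{(Xia, Alpha), (Xia, Argo), (Xia, Delta)}

Member ⋈ Loan (natural join on aname): {(Sam, 35, Zed), (Xia, 13, Ada), (Xia, 13, Bo), (Xia, 13, Gus), (Xia, 13, Mo), (Xia, 35, Ada), (Xia, 35, Bo), (Xia, 35, Gus), (Xia, 35, Mo), (Xia, 8, Ada), (Xia, 8, Bo), (Xia, 8, Gus), (Xia, 8, Mo), (Yan, 12, Bo), (Yan, 12, Ivy), (Yan, 12, Mo), (Yan, 12, Sam), (Yan, 12, Yan), (Yan, 16, Bo), (Yan, 16, Ivy), (Yan, 16, Mo), (Yan, 16, Sam), (Yan, 16, Yan), (Yan, 28, Bo), (Yan, 28, Ivy), (Yan, 28, Mo), (Yan, 28, Sam), (Yan, 28, Yan), (Yan, 40, Bo), (Yan, 40, Ivy), (Yan, 40, Mo), (Yan, 40, Sam), (Yan, 40, Yan)}
(Member ⋈ Loan) ⋈ Author (natural join on aid): {(Sam, 35, Zed, Argo), (Xia, 13, Ada, Alpha), (Xia, 13, Bo, Alpha), (Xia, 13, Gus, Alpha), (Xia, 13, Mo, Alpha), (Xia, 35, Ada, Argo), (Xia, 35, Bo, Argo), (Xia, 35, Gus, Argo), (Xia, 35, Mo, Argo), (Xia, 8, Ada, Delta), (Xia, 8, Bo, Delta), (Xia, 8, Gus, Delta), (Xia, 8, Mo, Delta), (Yan, 28, Bo, Atlas), (Yan, 28, Bo, Beta), (Yan, 28, Ivy, Atlas), (Yan, 28, Ivy, Beta), (Yan, 28, Mo, Atlas), (Yan, 28, Mo, Beta), (Yan, 28, Sam, Atlas), (Yan, 28, Sam, Beta), (Yan, 28, Yan, Atlas), (Yan, 28, Yan, Beta)}
Projecting to aname, title (17 duplicate(s) eliminated): {(Sam, Argo), (Xia, Alpha), (Xia, Argo), (Xia, Delta), (Yan, Atlas), (Yan, Beta)}
σ[aname = Xia]: keep tuples satisfying aname = Xia → {(Xia, Alpha), (Xia, Argo), (Xia, Delta)}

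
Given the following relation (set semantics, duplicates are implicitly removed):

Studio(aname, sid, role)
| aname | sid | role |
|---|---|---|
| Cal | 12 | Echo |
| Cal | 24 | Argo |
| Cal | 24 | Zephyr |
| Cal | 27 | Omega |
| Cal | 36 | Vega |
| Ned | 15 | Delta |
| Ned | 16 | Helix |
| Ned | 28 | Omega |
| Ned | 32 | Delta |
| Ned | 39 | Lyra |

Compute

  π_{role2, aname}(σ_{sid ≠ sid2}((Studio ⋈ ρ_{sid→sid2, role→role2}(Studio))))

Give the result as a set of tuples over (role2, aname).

{(Argo, Cal), (Delta, Ned), (Echo, Cal), (Helix, Ned), (Lyra, Ned), (Omega, Cal), (Omega, Ned), (Vega, Cal), (Zephyr, Cal)}

ρ[sid→sid2, role→role2]: schema becomes (aname, sid2, role2); tuples unchanged.
Joining Studio and ρ_{sid→sid2, role→role2}(Studio) on aname yields {(Cal, 12, Echo, 12, Echo), (Cal, 12, Echo, 24, Argo), (Cal, 12, Echo, 24, Zephyr), (Cal, 12, Echo, 27, Omega), (Cal, 12, Echo, 36, Vega), (Cal, 24, Argo, 12, Echo), (Cal, 24, Argo, 24, Argo), (Cal, 24, Argo, 24, Zephyr), (Cal, 24, Argo, 27, Omega), (Cal, 24, Argo, 36, Vega), (Cal, 24, Zephyr, 12, Echo), (Cal, 24, Zephyr, 24, Argo), (Cal, 24, Zephyr, 24, Zephyr), (Cal, 24, Zephyr, 27, Omega), (Cal, 24, Zephyr, 36, Vega), (Cal, 27, Omega, 12, Echo), (Cal, 27, Omega, 24, Argo), (Cal, 27, Omega, 24, Zephyr), (Cal, 27, Omega, 27, Omega), (Cal, 27, Omega, 36, Vega), (Cal, 36, Vega, 12, Echo), (Cal, 36, Vega, 24, Argo), (Cal, 36, Vega, 24, Zephyr), (Cal, 36, Vega, 27, Omega), (Cal, 36, Vega, 36, Vega), (Ned, 15, Delta, 15, Delta), (Ned, 15, Delta, 16, Helix), (Ned, 15, Delta, 28, Omega), (Ned, 15, Delta, 32, Delta), (Ned, 15, Delta, 39, Lyra), (Ned, 16, Helix, 15, Delta), (Ned, 16, Helix, 16, Helix), (Ned, 16, Helix, 28, Omega), (Ned, 16, Helix, 32, Delta), (Ned, 16, Helix, 39, Lyra), (Ned, 28, Omega, 15, Delta), (Ned, 28, Omega, 16, Helix), (Ned, 28, Omega, 28, Omega), (Ned, 28, Omega, 32, Delta), (Ned, 28, Omega, 39, Lyra), (Ned, 32, Delta, 15, Delta), (Ned, 32, Delta, 16, Helix), (Ned, 32, Delta, 28, Omega), (Ned, 32, Delta, 32, Delta), (Ned, 32, Delta, 39, Lyra), (Ned, 39, Lyra, 15, Delta), (Ned, 39, Lyra, 16, Helix), (Ned, 39, Lyra, 28, Omega), (Ned, 39, Lyra, 32, Delta), (Ned, 39, Lyra, 39, Lyra)}.
Filtering on sid ≠ sid2 leaves {(Cal, 12, Echo, 24, Argo), (Cal, 12, Echo, 24, Zephyr), (Cal, 12, Echo, 27, Omega), (Cal, 12, Echo, 36, Vega), (Cal, 24, Argo, 12, Echo), (Cal, 24, Argo, 27, Omega), (Cal, 24, Argo, 36, Vega), (Cal, 24, Zephyr, 12, Echo), (Cal, 24, Zephyr, 27, Omega), (Cal, 24, Zephyr, 36, Vega), (Cal, 27, Omega, 12, Echo), (Cal, 27, Omega, 24, Argo), (Cal, 27, Omega, 24, Zephyr), (Cal, 27, Omega, 36, Vega), (Cal, 36, Vega, 12, Echo), (Cal, 36, Vega, 24, Argo), (Cal, 36, Vega, 24, Zephyr), (Cal, 36, Vega, 27, Omega), (Ned, 15, Delta, 16, Helix), (Ned, 15, Delta, 28, Omega), (Ned, 15, Delta, 32, Delta), (Ned, 15, Delta, 39, Lyra), (Ned, 16, Helix, 15, Delta), (Ned, 16, Helix, 28, Omega), (Ned, 16, Helix, 32, Delta), (Ned, 16, Helix, 39, Lyra), (Ned, 28, Omega, 15, Delta), (Ned, 28, Omega, 16, Helix), (Ned, 28, Omega, 32, Delta), (Ned, 28, Omega, 39, Lyra), (Ned, 32, Delta, 15, Delta), (Ned, 32, Delta, 16, Helix), (Ned, 32, Delta, 28, Omega), (Ned, 32, Delta, 39, Lyra), (Ned, 39, Lyra, 15, Delta), (Ned, 39, Lyra, 16, Helix), (Ned, 39, Lyra, 28, Omega), (Ned, 39, Lyra, 32, Delta)}.
π[role2, aname]: project onto (role2, aname) (29 duplicate(s) eliminated) → {(Argo, Cal), (Delta, Ned), (Echo, Cal), (Helix, Ned), (Lyra, Ned), (Omega, Cal), (Omega, Ned), (Vega, Cal), (Zephyr, Cal)}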